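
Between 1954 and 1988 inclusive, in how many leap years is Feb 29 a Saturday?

Leap years in 1954–1988: 9 of them.
Feb 29 weekday advances by 5 (mod 7) from one leap year to the next four years later (or differs when a century non-leap intervenes).
Leap-day weekdays: 1956:Wed 1960:Mon 1964:Sat✓ 1968:Thu 1972:Tue 1976:Sun 1980:Fri 1984:Wed 1988:Mon
Saturday: 1964 → 1.

1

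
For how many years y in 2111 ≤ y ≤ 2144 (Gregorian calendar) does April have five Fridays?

April has 30 days; it has five Fridays when Friday falls among the first (month-length − 28) days — i.e. when April 1 is one of Friday/Thursday.
April 1 by year: 2111:Wed 2112:Fri✓ 2113:Sat 2114:Sun 2115:Mon 2116:Wed 2117:Thu✓ 2118:Fri✓ 2119:Sat 2120:Mon 2121:Tue 2122:Wed 2123:Thu✓ 2124:Sat 2125:Sun …(4 more)… 2130:Sat 2131:Sun 2132:Tue 2133:Wed 2134:Thu✓ 2135:Fri✓ 2136:Sun 2137:Mon 2138:Tue 2139:Wed 2140:Fri✓ 2141:Sat 2142:Sun 2143:Mon 2144:Wed
Years with five Fridays: 2112, 2117, 2118, 2123, 2128, 2129, 2134, 2135, 2140 → 9.

9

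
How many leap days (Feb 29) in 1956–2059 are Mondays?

4

Leap years in 1956–2059: 26 of them.
Feb 29 weekday advances by 5 (mod 7) from one leap year to the next four years later (or differs when a century non-leap intervenes).
Leap-day weekdays: 1956:Wed 1960:Mon✓ 1964:Sat 1968:Thu 1972:Tue 1976:Sun 1980:Fri 1984:Wed 1988:Mon✓ 1992:Sat 1996:Thu 2000:Tue 2004:Sun 2008:Fri 2012:Wed 2016:Mon✓ 2020:Sat 2024:Thu 2028:Tue 2032:Sun 2036:Fri 2040:Wed 2044:Mon✓ 2048:Sat 2052:Thu 2056:Tue
Monday: 1960, 1988, 2016, 2044 → 4.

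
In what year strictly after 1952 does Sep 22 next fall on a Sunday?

From one year to the next, a fixed date's weekday advances by 1, or by 2 when a Feb 29 lies between the two dates.
1952: September 22 is Monday.
1953: Tuesday (+1)
1954: Wednesday (+1)
1955: Thursday (+1)
1956: Saturday (+2)
1957: Sunday (+1)
Sep 22 falls on a Sunday in 1957.

1957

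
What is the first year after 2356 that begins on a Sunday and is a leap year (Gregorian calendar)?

Jan 1 advances by 2 weekdays after a leap year and by 1 after a common year.
2356: Jan 1 is Sunday (leap).
2357: Tuesday
2358: Wednesday
2359: Thursday
2360: Friday (leap)
2361: Sunday
2362: Monday
2363: Tuesday
2364: Wednesday (leap)
2365: Friday
2366: Saturday
2367: Sunday
2368: Monday (leap)
2369: Wednesday
2370: Thursday
2371: Friday
2372: Saturday (leap)
2373: Monday
2374: Tuesday
2375: Wednesday
2376: Thursday (leap)
2377: Saturday
2378: Sunday
2379: Monday
2380: Tuesday (leap)
2381: Thursday
2382: Friday
2383: Saturday
2384: Sunday (leap)
2384 begins on a Sunday and is a leap year.

2384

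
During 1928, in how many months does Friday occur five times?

A month of length L has five Fridays iff its first Friday is on day ≤ L−28 (so day 1–3 in a 31-day month, 1–2 in a 30-day month, day 1 in a leap February).
Checking each month of 1928: Jan starts Sun (31d); Feb starts Wed (29d); Mar starts Thu (31d) ✓; Apr starts Sun (30d); May starts Tue (31d); Jun starts Fri (30d) ✓; Jul starts Sun (31d); Aug starts Wed (31d) ✓; Sep starts Sat (30d); Oct starts Mon (31d); Nov starts Thu (30d) ✓; Dec starts Sat (31d).
Five-Friday months: March, June, August, November → 4.

4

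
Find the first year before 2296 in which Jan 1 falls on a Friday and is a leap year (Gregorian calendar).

Jan 1 advances by 2 weekdays after a leap year and by 1 after a common year.
2296: Jan 1 is Wednesday (leap).
2295: Tuesday
2294: Monday
2293: Sunday
2292: Friday (leap)
2292 begins on a Friday and is a leap year.

2292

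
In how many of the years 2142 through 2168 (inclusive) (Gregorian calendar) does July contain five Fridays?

12

July has 31 days; it has five Fridays when Friday falls among the first (month-length − 28) days — i.e. when July 1 is one of Friday/Thursday/Wednesday.
July 1 by year: 2142:Sun 2143:Mon 2144:Wed✓ 2145:Thu✓ 2146:Fri✓ 2147:Sat 2148:Mon 2149:Tue 2150:Wed✓ 2151:Thu✓ 2152:Sat 2153:Sun 2154:Mon 2155:Tue 2156:Thu✓ 2157:Fri✓ 2158:Sat 2159:Sun 2160:Tue 2161:Wed✓ 2162:Thu✓ 2163:Fri✓ 2164:Sun 2165:Mon 2166:Tue 2167:Wed✓ 2168:Fri✓
Years with five Fridays: 2144, 2145, 2146, 2150, 2151, 2156, 2157, 2161, 2162, 2163, 2167, 2168 → 12.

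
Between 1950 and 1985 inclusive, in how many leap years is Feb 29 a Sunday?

Leap years in 1950–1985: 9 of them.
Feb 29 weekday advances by 5 (mod 7) from one leap year to the next four years later (or differs when a century non-leap intervenes).
Leap-day weekdays: 1952:Fri 1956:Wed 1960:Mon 1964:Sat 1968:Thu 1972:Tue 1976:Sun✓ 1980:Fri 1984:Wed
Sunday: 1976 → 1.

1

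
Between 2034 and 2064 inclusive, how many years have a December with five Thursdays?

12

December has 31 days; it has five Thursdays when Thursday falls among the first (month-length − 28) days — i.e. when December 1 is one of Thursday/Wednesday/Tuesday.
December 1 by year: 2034:Fri 2035:Sat 2036:Mon 2037:Tue✓ 2038:Wed✓ 2039:Thu✓ 2040:Sat 2041:Sun 2042:Mon 2043:Tue✓ 2044:Thu✓ 2045:Fri 2046:Sat 2047:Sun 2048:Tue✓ 2049:Wed✓ 2050:Thu✓ 2051:Fri 2052:Sun 2053:Mon 2054:Tue✓ 2055:Wed✓ 2056:Fri 2057:Sat 2058:Sun 2059:Mon 2060:Wed✓ 2061:Thu✓ 2062:Fri 2063:Sat 2064:Mon
Years with five Thursdays: 2037, 2038, 2039, 2043, 2044, 2048, 2049, 2050, 2054, 2055, 2060, 2061 → 12.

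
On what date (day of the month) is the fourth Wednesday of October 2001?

24

October 1, 2001 is a Monday, so the first Wednesday is the 3rd.
The fourth Wednesday is 3 + 21 = 24.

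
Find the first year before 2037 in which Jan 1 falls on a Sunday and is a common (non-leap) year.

Jan 1 advances by 2 weekdays after a leap year and by 1 after a common year.
2037: Jan 1 is Thursday.
2036: Tuesday (leap)
2035: Monday
2034: Sunday
2034 begins on a Sunday and is a common year.

2034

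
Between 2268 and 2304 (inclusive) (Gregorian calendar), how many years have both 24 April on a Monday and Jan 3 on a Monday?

Check each year's weekday for 24 April and Jan 3:
  2268: Fri/Fri  2269: Sat/Sun  2270: Sun/Mon  2271: Mon/Tue  2272: Wed/Wed  2273: Thu/Fri  2274: Fri/Sat  2275: Sat/Sun  2276: Mon/Mon ✓  2277: Tue/Wed  2278: Wed/Thu  2279: Thu/Fri  2280: Sat/Sat  2281: Sun/Mon  …(9 more)…  2291: Fri/Sat  2292: Sun/Sun  2293: Mon/Tue  2294: Tue/Wed  2295: Wed/Thu  2296: Fri/Fri  2297: Sat/Sun  2298: Sun/Mon  2299: Mon/Tue  2300: Tue/Wed  2301: Wed/Thu  2302: Thu/Fri  2303: Fri/Sat  2304: Sun/Sun
Both conditions hold in: 2276 — 1.

1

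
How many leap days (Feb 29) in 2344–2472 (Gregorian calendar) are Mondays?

Leap years in 2344–2472: 33 of them.
Feb 29 weekday advances by 5 (mod 7) from one leap year to the next four years later (or differs when a century non-leap intervenes).
Leap-day weekdays: 2344:Tue 2348:Sun 2352:Fri 2356:Wed 2360:Mon✓ 2364:Sat 2368:Thu 2372:Tue 2376:Sun 2380:Fri 2384:Wed 2388:Mon✓ 2392:Sat …(7 more)… 2424:Thu 2428:Tue 2432:Sun 2436:Fri 2440:Wed 2444:Mon✓ 2448:Sat 2452:Thu 2456:Tue 2460:Sun 2464:Fri 2468:Wed 2472:Mon✓
Monday: 2360, 2388, 2416, 2444, 2472 → 5.

5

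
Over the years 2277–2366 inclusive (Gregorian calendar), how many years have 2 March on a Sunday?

Track 2 March's weekday year by year (advancing +1, or +2 across a Feb 29):
  2277: Fri  2278: Sat (+1)  2279: Sun (+1) ✓  2280: Tue (+2)  2281: Wed (+1)
  2282: Thu (+1)  2283: Fri (+1)  2284: Sun (+2) ✓  2285: Mon (+1)  2286: Tue (+1)
  2287: Wed (+1)  2288: Fri (+2)  2289: Sat (+1)  2290: Sun (+1) ✓  … (62 more years) …
  2353: Mon (+1)  2354: Tue (+1)  2355: Wed (+1)  2356: Fri (+2)  2357: Sat (+1)
  2358: Sun (+1) ✓  2359: Mon (+1)  2360: Wed (+2)  2361: Thu (+1)  2362: Fri (+1)
  2363: Sat (+1)  2364: Mon (+2)  2365: Tue (+1)  2366: Wed (+1)
Sunday years: 2279, 2284, 2290, 2302, 2313, 2319, 2324, 2330, 2341, 2347, 2352, 2358 — 12 in total.

12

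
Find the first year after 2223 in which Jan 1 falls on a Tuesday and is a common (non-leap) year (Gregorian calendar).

Jan 1 advances by 2 weekdays after a leap year and by 1 after a common year.
2223: Jan 1 is Wednesday.
2224: Thursday (leap)
2225: Saturday
2226: Sunday
2227: Monday
2228: Tuesday (leap)
2229: Thursday
2230: Friday
2231: Saturday
2232: Sunday (leap)
2233: Tuesday
2233 begins on a Tuesday and is a common year.

2233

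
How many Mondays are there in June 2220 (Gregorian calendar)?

June 2220 has 30 days and begins on Thursday.
The first Monday is June 5.
Mondays fall on 5, 12, 19, 26 — that's 4.

4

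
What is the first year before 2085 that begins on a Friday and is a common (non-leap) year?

Jan 1 advances by 2 weekdays after a leap year and by 1 after a common year.
2085: Jan 1 is Monday.
2084: Saturday (leap)
2083: Friday
2083 begins on a Friday and is a common year.

2083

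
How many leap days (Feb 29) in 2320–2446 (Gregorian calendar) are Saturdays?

4

Leap years in 2320–2446: 32 of them.
Feb 29 weekday advances by 5 (mod 7) from one leap year to the next four years later (or differs when a century non-leap intervenes).
Leap-day weekdays: 2320:Sun 2324:Fri 2328:Wed 2332:Mon 2336:Sat✓ 2340:Thu 2344:Tue 2348:Sun 2352:Fri 2356:Wed 2360:Mon 2364:Sat✓ 2368:Thu …(6 more)… 2396:Thu 2400:Tue 2404:Sun 2408:Fri 2412:Wed 2416:Mon 2420:Sat✓ 2424:Thu 2428:Tue 2432:Sun 2436:Fri 2440:Wed 2444:Mon
Saturday: 2336, 2364, 2392, 2420 → 4.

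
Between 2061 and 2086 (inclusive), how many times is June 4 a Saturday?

Track June 4's weekday year by year (advancing +1, or +2 across a Feb 29):
  2061: Sat ✓  2062: Sun (+1)  2063: Mon (+1)  2064: Wed (+2)  2065: Thu (+1)
  2066: Fri (+1)  2067: Sat (+1) ✓  2068: Mon (+2)  2069: Tue (+1)  2070: Wed (+1)
  2071: Thu (+1)  2072: Sat (+2) ✓  2073: Sun (+1)  2074: Mon (+1)  2075: Tue (+1)
  2076: Thu (+2)  2077: Fri (+1)  2078: Sat (+1) ✓  2079: Sun (+1)  2080: Tue (+2)
  2081: Wed (+1)  2082: Thu (+1)  2083: Fri (+1)  2084: Sun (+2)  2085: Mon (+1)
  2086: Tue (+1)
Saturday years: 2061, 2067, 2072, 2078 — 4 in total.

4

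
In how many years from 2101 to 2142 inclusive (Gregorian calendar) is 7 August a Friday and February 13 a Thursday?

Check each year's weekday for 7 August and February 13:
  2101: Sun/Sun  2102: Mon/Mon  2103: Tue/Tue  2104: Thu/Wed  2105: Fri/Fri  2106: Sat/Sat  2107: Sun/Sun  2108: Tue/Mon  2109: Wed/Wed  2110: Thu/Thu  2111: Fri/Fri  2112: Sun/Sat  2113: Mon/Mon  2114: Tue/Tue  …(14 more)…  2129: Sun/Sun  2130: Mon/Mon  2131: Tue/Tue  2132: Thu/Wed  2133: Fri/Fri  2134: Sat/Sat  2135: Sun/Sun  2136: Tue/Mon  2137: Wed/Wed  2138: Thu/Thu  2139: Fri/Fri  2140: Sun/Sat  2141: Mon/Mon  2142: Tue/Tue
Both conditions hold in: 2116 — 1.

1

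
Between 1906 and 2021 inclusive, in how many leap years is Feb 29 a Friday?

Leap years in 1906–2021: 29 of them.
Feb 29 weekday advances by 5 (mod 7) from one leap year to the next four years later (or differs when a century non-leap intervenes).
Leap-day weekdays: 1908:Sat 1912:Thu 1916:Tue 1920:Sun 1924:Fri✓ 1928:Wed 1932:Mon 1936:Sat 1940:Thu 1944:Tue 1948:Sun 1952:Fri✓ 1956:Wed …(3 more)… 1972:Tue 1976:Sun 1980:Fri✓ 1984:Wed 1988:Mon 1992:Sat 1996:Thu 2000:Tue 2004:Sun 2008:Fri✓ 2012:Wed 2016:Mon 2020:Sat
Friday: 1924, 1952, 1980, 2008 → 4.

4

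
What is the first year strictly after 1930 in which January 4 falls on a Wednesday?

1933

From one year to the next, a fixed date's weekday advances by 1, or by 2 when a Feb 29 lies between the two dates.
1930: January 4 is Saturday.
1931: Sunday (+1)
1932: Monday (+1)
1933: Wednesday (+2)
January 4 falls on a Wednesday in 1933.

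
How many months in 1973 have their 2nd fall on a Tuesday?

Check the 2nd of each month of 1973: Jan 2: Tue, Feb 2: Fri, Mar 2: Fri, Apr 2: Mon, May 2: Wed, Jun 2: Sat, Jul 2: Mon, Aug 2: Thu, Sep 2: Sun, Oct 2: Tue, Nov 2: Fri, Dec 2: Sun.
Tuesday occurs in January, October — 2 months.

2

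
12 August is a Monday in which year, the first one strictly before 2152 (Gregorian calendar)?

From one year to the next, a fixed date's weekday advances by 1, or by 2 when a Feb 29 lies between the two dates.
2152: August 12 is Saturday.
2151: Thursday (−2)
2150: Wednesday (−1)
2149: Tuesday (−1)
2148: Monday (−1)
12 August falls on a Monday in 2148.

2148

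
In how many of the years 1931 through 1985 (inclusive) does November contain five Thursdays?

16

November has 30 days; it has five Thursdays when Thursday falls among the first (month-length − 28) days — i.e. when November 1 is one of Thursday/Wednesday.
November 1 by year: 1931:Sun 1932:Tue 1933:Wed✓ 1934:Thu✓ 1935:Fri 1936:Sun 1937:Mon 1938:Tue 1939:Wed✓ 1940:Fri 1941:Sat 1942:Sun 1943:Mon 1944:Wed✓ 1945:Thu✓ …(25 more)… 1971:Mon 1972:Wed✓ 1973:Thu✓ 1974:Fri 1975:Sat 1976:Mon 1977:Tue 1978:Wed✓ 1979:Thu✓ 1980:Sat 1981:Sun 1982:Mon 1983:Tue 1984:Thu✓ 1985:Fri
Years with five Thursdays: 1933, 1934, 1939, 1944, 1945, 1950, 1951, 1956, 1961, 1962, 1967, 1972, 1973, 1978, 1979, 1984 → 16.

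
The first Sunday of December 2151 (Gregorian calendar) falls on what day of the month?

5

December 1, 2151 is a Wednesday, so the first Sunday is the 5th.
The first Sunday is 5 + 0 = 5.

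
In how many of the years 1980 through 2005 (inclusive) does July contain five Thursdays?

July has 31 days; it has five Thursdays when Thursday falls among the first (month-length − 28) days — i.e. when July 1 is one of Thursday/Wednesday/Tuesday.
July 1 by year: 1980:Tue✓ 1981:Wed✓ 1982:Thu✓ 1983:Fri 1984:Sun 1985:Mon 1986:Tue✓ 1987:Wed✓ 1988:Fri 1989:Sat 1990:Sun 1991:Mon 1992:Wed✓ 1993:Thu✓ 1994:Fri 1995:Sat 1996:Mon 1997:Tue✓ 1998:Wed✓ 1999:Thu✓ 2000:Sat 2001:Sun 2002:Mon 2003:Tue✓ 2004:Thu✓ 2005:Fri
Years with five Thursdays: 1980, 1981, 1982, 1986, 1987, 1992, 1993, 1997, 1998, 1999, 2003, 2004 → 12.

12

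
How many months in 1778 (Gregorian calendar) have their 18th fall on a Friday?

2

Check the 18th of each month of 1778: Jan 18: Sun, Feb 18: Wed, Mar 18: Wed, Apr 18: Sat, May 18: Mon, Jun 18: Thu, Jul 18: Sat, Aug 18: Tue, Sep 18: Fri, Oct 18: Sun, Nov 18: Wed, Dec 18: Fri.
Friday occurs in September, December — 2 months.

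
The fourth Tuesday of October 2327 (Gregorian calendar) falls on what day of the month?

October 1, 2327 is a Saturday, so the first Tuesday is the 4th.
The fourth Tuesday is 4 + 21 = 25.

25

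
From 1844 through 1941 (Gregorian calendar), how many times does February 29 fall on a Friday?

3

Leap years in 1844–1941: 24 of them.
Feb 29 weekday advances by 5 (mod 7) from one leap year to the next four years later (or differs when a century non-leap intervenes).
Leap-day weekdays: 1844:Thu 1848:Tue 1852:Sun 1856:Fri✓ 1860:Wed 1864:Mon 1868:Sat 1872:Thu 1876:Tue 1880:Sun 1884:Fri✓ 1888:Wed 1892:Mon 1896:Sat 1904:Mon 1908:Sat 1912:Thu 1916:Tue 1920:Sun 1924:Fri✓ 1928:Wed 1932:Mon 1936:Sat 1940:Thu
Friday: 1856, 1884, 1924 → 3.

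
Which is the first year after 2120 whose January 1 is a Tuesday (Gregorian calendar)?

Jan 1 advances by 2 weekdays after a leap year and by 1 after a common year.
2120: Jan 1 is Monday (leap).
2121: Wednesday
2122: Thursday
2123: Friday
2124: Saturday (leap)
2125: Monday
2126: Tuesday
2126 begins on a Tuesday

2126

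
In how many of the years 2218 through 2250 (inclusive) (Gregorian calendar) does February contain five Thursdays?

February has 28 days (29 in leap years); it has five Thursdays when Thursday falls among the first (month-length − 28) days — i.e. when February 1 is Thursday in a leap year (never in a common year).
February 1 by year: 2218:Sun 2219:Mon 2220:Tue 2221:Thu 2222:Fri 2223:Sat 2224:Sun 2225:Tue 2226:Wed 2227:Thu 2228:Fri 2229:Sun 2230:Mon 2231:Tue 2232:Wed …(3 more)… 2236:Mon 2237:Wed 2238:Thu 2239:Fri 2240:Sat 2241:Mon 2242:Tue 2243:Wed 2244:Thu✓ 2245:Sat 2246:Sun 2247:Mon 2248:Tue 2249:Thu 2250:Fri
Years with five Thursdays: 2244 → 1.

1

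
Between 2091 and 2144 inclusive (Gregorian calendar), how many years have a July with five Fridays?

24

July has 31 days; it has five Fridays when Friday falls among the first (month-length − 28) days — i.e. when July 1 is one of Friday/Thursday/Wednesday.
July 1 by year: 2091:Sun 2092:Tue 2093:Wed✓ 2094:Thu✓ 2095:Fri✓ 2096:Sun 2097:Mon 2098:Tue 2099:Wed✓ 2100:Thu✓ 2101:Fri✓ 2102:Sat 2103:Sun 2104:Tue 2105:Wed✓ …(24 more)… 2130:Sat 2131:Sun 2132:Tue 2133:Wed✓ 2134:Thu✓ 2135:Fri✓ 2136:Sun 2137:Mon 2138:Tue 2139:Wed✓ 2140:Fri✓ 2141:Sat 2142:Sun 2143:Mon 2144:Wed✓
Years with five Fridays: 2093, 2094, 2095, 2099, 2100, 2101, 2105, 2106, 2107, 2111, 2112, 2116, 2117, 2118, 2122, 2123, 2128, 2129, 2133, 2134, 2135, 2139, 2140, 2144 → 24.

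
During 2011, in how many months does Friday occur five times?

A month of length L has five Fridays iff its first Friday is on day ≤ L−28 (so day 1–3 in a 31-day month, 1–2 in a 30-day month, day 1 in a leap February).
Checking each month of 2011: Jan starts Sat (31d); Feb starts Tue (28d); Mar starts Tue (31d); Apr starts Fri (30d) ✓; May starts Sun (31d); Jun starts Wed (30d); Jul starts Fri (31d) ✓; Aug starts Mon (31d); Sep starts Thu (30d) ✓; Oct starts Sat (31d); Nov starts Tue (30d); Dec starts Thu (31d) ✓.
Five-Friday months: April, July, September, December → 4.

4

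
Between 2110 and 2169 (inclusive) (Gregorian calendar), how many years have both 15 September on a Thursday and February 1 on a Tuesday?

6

Check each year's weekday for 15 September and February 1:
  2110: Mon/Sat  2111: Tue/Sun  2112: Thu/Mon  2113: Fri/Wed  2114: Sat/Thu  2115: Sun/Fri  2116: Tue/Sat  2117: Wed/Mon  2118: Thu/Tue ✓  2119: Fri/Wed  2120: Sun/Thu  2121: Mon/Sat  2122: Tue/Sun  2123: Wed/Mon  …(32 more)…  2156: Wed/Sun  2157: Thu/Tue ✓  2158: Fri/Wed  2159: Sat/Thu  2160: Mon/Fri  2161: Tue/Sun  2162: Wed/Mon  2163: Thu/Tue ✓  2164: Sat/Wed  2165: Sun/Fri  2166: Mon/Sat  2167: Tue/Sun  2168: Thu/Mon  2169: Fri/Wed
Both conditions hold in: 2118, 2129, 2135, 2146, 2157, 2163 — 6.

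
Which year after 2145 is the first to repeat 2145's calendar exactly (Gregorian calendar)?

Two years share a calendar iff Jan 1 falls on the same weekday and both are leap or both are common. 2145: Jan 1 is Friday, common year.
2146: Jan 1 Saturday, common
2147: Jan 1 Sunday, common
2148: Jan 1 Monday, leap
2149: Jan 1 Wednesday, common
2150: Jan 1 Thursday, common
2151: Jan 1 Friday, common
2151 matches on both conditions.

2151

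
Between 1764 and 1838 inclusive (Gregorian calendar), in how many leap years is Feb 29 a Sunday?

2

Leap years in 1764–1838: 18 of them.
Feb 29 weekday advances by 5 (mod 7) from one leap year to the next four years later (or differs when a century non-leap intervenes).
Leap-day weekdays: 1764:Wed 1768:Mon 1772:Sat 1776:Thu 1780:Tue 1784:Sun✓ 1788:Fri 1792:Wed 1796:Mon 1804:Wed 1808:Mon 1812:Sat 1816:Thu 1820:Tue 1824:Sun✓ 1828:Fri 1832:Wed 1836:Mon
Sunday: 1784, 1824 → 2.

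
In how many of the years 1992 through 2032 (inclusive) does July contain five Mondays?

17

July has 31 days; it has five Mondays when Monday falls among the first (month-length − 28) days — i.e. when July 1 is one of Monday/Sunday/Saturday.
July 1 by year: 1992:Wed 1993:Thu 1994:Fri 1995:Sat✓ 1996:Mon✓ 1997:Tue 1998:Wed 1999:Thu 2000:Sat✓ 2001:Sun✓ 2002:Mon✓ 2003:Tue 2004:Thu 2005:Fri 2006:Sat✓ …(11 more)… 2018:Sun✓ 2019:Mon✓ 2020:Wed 2021:Thu 2022:Fri 2023:Sat✓ 2024:Mon✓ 2025:Tue 2026:Wed 2027:Thu 2028:Sat✓ 2029:Sun✓ 2030:Mon✓ 2031:Tue 2032:Thu
Years with five Mondays: 1995, 1996, 2000, 2001, 2002, 2006, 2007, 2012, 2013, 2017, 2018, 2019, 2023, 2024, 2028, 2029, 2030 → 17.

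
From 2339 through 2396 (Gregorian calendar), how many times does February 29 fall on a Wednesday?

2

Leap years in 2339–2396: 15 of them.
Feb 29 weekday advances by 5 (mod 7) from one leap year to the next four years later (or differs when a century non-leap intervenes).
Leap-day weekdays: 2340:Thu 2344:Tue 2348:Sun 2352:Fri 2356:Wed✓ 2360:Mon 2364:Sat 2368:Thu 2372:Tue 2376:Sun 2380:Fri 2384:Wed✓ 2388:Mon 2392:Sat 2396:Thu
Wednesday: 2356, 2384 → 2.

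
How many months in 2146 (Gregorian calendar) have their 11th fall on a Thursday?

1

Check the 11th of each month of 2146: Jan 11: Tue, Feb 11: Fri, Mar 11: Fri, Apr 11: Mon, May 11: Wed, Jun 11: Sat, Jul 11: Mon, Aug 11: Thu, Sep 11: Sun, Oct 11: Tue, Nov 11: Fri, Dec 11: Sun.
Thursday occurs in August — 1 month.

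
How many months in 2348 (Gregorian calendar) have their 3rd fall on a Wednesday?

2

Check the 3rd of each month of 2348: Jan 3: Sat, Feb 3: Tue, Mar 3: Wed, Apr 3: Sat, May 3: Mon, Jun 3: Thu, Jul 3: Sat, Aug 3: Tue, Sep 3: Fri, Oct 3: Sun, Nov 3: Wed, Dec 3: Fri.
Wednesday occurs in March, November — 2 months.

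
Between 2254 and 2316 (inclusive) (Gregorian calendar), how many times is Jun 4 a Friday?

8

Track Jun 4's weekday year by year (advancing +1, or +2 across a Feb 29):
  2254: Sun  2255: Mon (+1)  2256: Wed (+2)  2257: Thu (+1)  2258: Fri (+1) ✓
  2259: Sat (+1)  2260: Mon (+2)  2261: Tue (+1)  2262: Wed (+1)  2263: Thu (+1)
  2264: Sat (+2)  2265: Sun (+1)  2266: Mon (+1)  2267: Tue (+1)  … (35 more years) …
  2303: Thu (+1)  2304: Sat (+2)  2305: Sun (+1)  2306: Mon (+1)  2307: Tue (+1)
  2308: Thu (+2)  2309: Fri (+1) ✓  2310: Sat (+1)  2311: Sun (+1)  2312: Tue (+2)
  2313: Wed (+1)  2314: Thu (+1)  2315: Fri (+1) ✓  2316: Sun (+2)
Friday years: 2258, 2269, 2275, 2280, 2286, 2297, 2309, 2315 — 8 in total.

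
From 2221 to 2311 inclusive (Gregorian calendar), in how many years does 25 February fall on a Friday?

Track 25 February's weekday year by year (advancing +1, or +2 across a Feb 29):
  2221: Sun  2222: Mon (+1)  2223: Tue (+1)  2224: Wed (+1)  2225: Fri (+2) ✓
  2226: Sat (+1)  2227: Sun (+1)  2228: Mon (+1)  2229: Wed (+2)  2230: Thu (+1)
  2231: Fri (+1) ✓  2232: Sat (+1)  2233: Mon (+2)  2234: Tue (+1)  … (63 more years) …
  2298: Fri (+1) ✓  2299: Sat (+1)  2300: Sun (+1)  2301: Mon (+1)  2302: Tue (+1)
  2303: Wed (+1)  2304: Thu (+1)  2305: Sat (+2)  2306: Sun (+1)  2307: Mon (+1)
  2308: Tue (+1)  2309: Thu (+2)  2310: Fri (+1) ✓  2311: Sat (+1)
Friday years: 2225, 2231, 2242, 2248, 2253, 2259, 2270, 2276, 2281, 2287, 2298, 2310 — 12 in total.

12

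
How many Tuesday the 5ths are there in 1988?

Check the 5th of each month of 1988: Jan 5: Tue, Feb 5: Fri, Mar 5: Sat, Apr 5: Tue, May 5: Thu, Jun 5: Sun, Jul 5: Tue, Aug 5: Fri, Sep 5: Mon, Oct 5: Wed, Nov 5: Sat, Dec 5: Mon.
Tuesday occurs in January, April, July — 3 months.

3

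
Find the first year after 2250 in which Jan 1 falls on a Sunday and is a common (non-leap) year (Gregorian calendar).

2254

Jan 1 advances by 2 weekdays after a leap year and by 1 after a common year.
2250: Jan 1 is Tuesday.
2251: Wednesday
2252: Thursday (leap)
2253: Saturday
2254: Sunday
2254 begins on a Sunday and is a common year.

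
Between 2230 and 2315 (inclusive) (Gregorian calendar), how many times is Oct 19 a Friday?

12

Track Oct 19's weekday year by year (advancing +1, or +2 across a Feb 29):
  2230: Tue  2231: Wed (+1)  2232: Fri (+2) ✓  2233: Sat (+1)  2234: Sun (+1)
  2235: Mon (+1)  2236: Wed (+2)  2237: Thu (+1)  2238: Fri (+1) ✓  2239: Sat (+1)
  2240: Mon (+2)  2241: Tue (+1)  2242: Wed (+1)  2243: Thu (+1)  … (58 more years) …
  2302: Sun (+1)  2303: Mon (+1)  2304: Wed (+2)  2305: Thu (+1)  2306: Fri (+1) ✓
  2307: Sat (+1)  2308: Mon (+2)  2309: Tue (+1)  2310: Wed (+1)  2311: Thu (+1)
  2312: Sat (+2)  2313: Sun (+1)  2314: Mon (+1)  2315: Tue (+1)
Friday years: 2232, 2238, 2249, 2255, 2260, 2266, 2277, 2283, 2288, 2294, 2300, 2306 — 12 in total.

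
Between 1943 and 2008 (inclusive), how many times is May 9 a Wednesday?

10

Track May 9's weekday year by year (advancing +1, or +2 across a Feb 29):
  1943: Sun  1944: Tue (+2)  1945: Wed (+1) ✓  1946: Thu (+1)  1947: Fri (+1)
  1948: Sun (+2)  1949: Mon (+1)  1950: Tue (+1)  1951: Wed (+1) ✓  1952: Fri (+2)
  1953: Sat (+1)  1954: Sun (+1)  1955: Mon (+1)  1956: Wed (+2) ✓  … (38 more years) …
  1995: Tue (+1)  1996: Thu (+2)  1997: Fri (+1)  1998: Sat (+1)  1999: Sun (+1)
  2000: Tue (+2)  2001: Wed (+1) ✓  2002: Thu (+1)  2003: Fri (+1)  2004: Sun (+2)
  2005: Mon (+1)  2006: Tue (+1)  2007: Wed (+1) ✓  2008: Fri (+2)
Wednesday years: 1945, 1951, 1956, 1962, 1973, 1979, 1984, 1990, 2001, 2007 — 10 in total.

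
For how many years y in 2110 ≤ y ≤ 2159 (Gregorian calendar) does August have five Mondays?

August has 31 days; it has five Mondays when Monday falls among the first (month-length − 28) days — i.e. when August 1 is one of Monday/Sunday/Saturday.
August 1 by year: 2110:Fri 2111:Sat✓ 2112:Mon✓ 2113:Tue 2114:Wed 2115:Thu 2116:Sat✓ 2117:Sun✓ 2118:Mon✓ 2119:Tue 2120:Thu 2121:Fri 2122:Sat✓ 2123:Sun✓ 2124:Tue …(20 more)… 2145:Sun✓ 2146:Mon✓ 2147:Tue 2148:Thu 2149:Fri 2150:Sat✓ 2151:Sun✓ 2152:Tue 2153:Wed 2154:Thu 2155:Fri 2156:Sun✓ 2157:Mon✓ 2158:Tue 2159:Wed
Years with five Mondays: 2111, 2112, 2116, 2117, 2118, 2122, 2123, 2128, 2129, 2133, 2134, 2135, 2139, 2140, 2144, 2145, 2146, 2150, 2151, 2156, 2157 → 21.

21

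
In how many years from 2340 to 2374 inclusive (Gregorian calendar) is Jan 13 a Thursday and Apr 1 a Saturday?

Check each year's weekday for Jan 13 and Apr 1:
  2340: Sat/Mon  2341: Mon/Tue  2342: Tue/Wed  2343: Wed/Thu  2344: Thu/Sat ✓  2345: Sat/Sun  2346: Sun/Mon  2347: Mon/Tue  2348: Tue/Thu  2349: Thu/Fri  2350: Fri/Sat  2351: Sat/Sun  2352: Sun/Tue  2353: Tue/Wed  …(7 more)…  2361: Fri/Sat  2362: Sat/Sun  2363: Sun/Mon  2364: Mon/Wed  2365: Wed/Thu  2366: Thu/Fri  2367: Fri/Sat  2368: Sat/Mon  2369: Mon/Tue  2370: Tue/Wed  2371: Wed/Thu  2372: Thu/Sat ✓  2373: Sat/Sun  2374: Sun/Mon
Both conditions hold in: 2344, 2372 — 2.

2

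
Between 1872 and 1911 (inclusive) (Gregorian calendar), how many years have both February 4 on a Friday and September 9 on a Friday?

Check each year's weekday for February 4 and September 9:
  1872: Sun/Mon  1873: Tue/Tue  1874: Wed/Wed  1875: Thu/Thu  1876: Fri/Sat  1877: Sun/Sun  1878: Mon/Mon  1879: Tue/Tue  1880: Wed/Thu  1881: Fri/Fri ✓  1882: Sat/Sat  1883: Sun/Sun  1884: Mon/Tue  1885: Wed/Wed  …(12 more)…  1898: Fri/Fri ✓  1899: Sat/Sat  1900: Sun/Sun  1901: Mon/Mon  1902: Tue/Tue  1903: Wed/Wed  1904: Thu/Fri  1905: Sat/Sat  1906: Sun/Sun  1907: Mon/Mon  1908: Tue/Wed  1909: Thu/Thu  1910: Fri/Fri ✓  1911: Sat/Sat
Both conditions hold in: 1881, 1887, 1898, 1910 — 4.

4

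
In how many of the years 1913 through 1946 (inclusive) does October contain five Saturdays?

14

October has 31 days; it has five Saturdays when Saturday falls among the first (month-length − 28) days — i.e. when October 1 is one of Saturday/Friday/Thursday.
October 1 by year: 1913:Wed 1914:Thu✓ 1915:Fri✓ 1916:Sun 1917:Mon 1918:Tue 1919:Wed 1920:Fri✓ 1921:Sat✓ 1922:Sun 1923:Mon 1924:Wed 1925:Thu✓ 1926:Fri✓ 1927:Sat✓ …(4 more)… 1932:Sat✓ 1933:Sun 1934:Mon 1935:Tue 1936:Thu✓ 1937:Fri✓ 1938:Sat✓ 1939:Sun 1940:Tue 1941:Wed 1942:Thu✓ 1943:Fri✓ 1944:Sun 1945:Mon 1946:Tue
Years with five Saturdays: 1914, 1915, 1920, 1921, 1925, 1926, 1927, 1931, 1932, 1936, 1937, 1938, 1942, 1943 → 14.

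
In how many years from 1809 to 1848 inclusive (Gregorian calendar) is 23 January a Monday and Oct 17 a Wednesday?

1

Check each year's weekday for 23 January and Oct 17:
  1809: Mon/Tue  1810: Tue/Wed  1811: Wed/Thu  1812: Thu/Sat  1813: Sat/Sun  1814: Sun/Mon  1815: Mon/Tue  1816: Tue/Thu  1817: Thu/Fri  1818: Fri/Sat  1819: Sat/Sun  1820: Sun/Tue  1821: Tue/Wed  1822: Wed/Thu  …(12 more)…  1835: Fri/Sat  1836: Sat/Mon  1837: Mon/Tue  1838: Tue/Wed  1839: Wed/Thu  1840: Thu/Sat  1841: Sat/Sun  1842: Sun/Mon  1843: Mon/Tue  1844: Tue/Thu  1845: Thu/Fri  1846: Fri/Sat  1847: Sat/Sun  1848: Sun/Tue
Both conditions hold in: 1832 — 1.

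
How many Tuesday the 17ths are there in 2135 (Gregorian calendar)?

1

Check the 17th of each month of 2135: Jan 17: Mon, Feb 17: Thu, Mar 17: Thu, Apr 17: Sun, May 17: Tue, Jun 17: Fri, Jul 17: Sun, Aug 17: Wed, Sep 17: Sat, Oct 17: Mon, Nov 17: Thu, Dec 17: Sat.
Tuesday occurs in May — 1 month.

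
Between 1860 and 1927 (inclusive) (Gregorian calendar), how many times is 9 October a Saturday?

Track 9 October's weekday year by year (advancing +1, or +2 across a Feb 29):
  1860: Tue  1861: Wed (+1)  1862: Thu (+1)  1863: Fri (+1)  1864: Sun (+2)
  1865: Mon (+1)  1866: Tue (+1)  1867: Wed (+1)  1868: Fri (+2)  1869: Sat (+1) ✓
  1870: Sun (+1)  1871: Mon (+1)  1872: Wed (+2)  1873: Thu (+1)  … (40 more years) …
  1914: Fri (+1)  1915: Sat (+1) ✓  1916: Mon (+2)  1917: Tue (+1)  1918: Wed (+1)
  1919: Thu (+1)  1920: Sat (+2) ✓  1921: Sun (+1)  1922: Mon (+1)  1923: Tue (+1)
  1924: Thu (+2)  1925: Fri (+1)  1926: Sat (+1) ✓  1927: Sun (+1)
Saturday years: 1869, 1875, 1880, 1886, 1897, 1909, 1915, 1920, 1926 — 9 in total.

9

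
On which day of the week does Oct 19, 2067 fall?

Wednesday

January 1, 2067 is a Saturday.
October 19 is day 292 of the year, i.e. 291 days after Jan 1.
291 mod 7 = 4, so advance 4 weekdays from Saturday: Wednesday.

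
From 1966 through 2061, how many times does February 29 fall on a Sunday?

Leap years in 1966–2061: 24 of them.
Feb 29 weekday advances by 5 (mod 7) from one leap year to the next four years later (or differs when a century non-leap intervenes).
Leap-day weekdays: 1968:Thu 1972:Tue 1976:Sun✓ 1980:Fri 1984:Wed 1988:Mon 1992:Sat 1996:Thu 2000:Tue 2004:Sun✓ 2008:Fri 2012:Wed 2016:Mon 2020:Sat 2024:Thu 2028:Tue 2032:Sun✓ 2036:Fri 2040:Wed 2044:Mon 2048:Sat 2052:Thu 2056:Tue 2060:Sun✓
Sunday: 1976, 2004, 2032, 2060 → 4.

4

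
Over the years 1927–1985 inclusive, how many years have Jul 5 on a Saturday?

Track Jul 5's weekday year by year (advancing +1, or +2 across a Feb 29):
  1927: Tue  1928: Thu (+2)  1929: Fri (+1)  1930: Sat (+1) ✓  1931: Sun (+1)
  1932: Tue (+2)  1933: Wed (+1)  1934: Thu (+1)  1935: Fri (+1)  1936: Sun (+2)
  1937: Mon (+1)  1938: Tue (+1)  1939: Wed (+1)  1940: Fri (+2)  … (31 more years) …
  1972: Wed (+2)  1973: Thu (+1)  1974: Fri (+1)  1975: Sat (+1) ✓  1976: Mon (+2)
  1977: Tue (+1)  1978: Wed (+1)  1979: Thu (+1)  1980: Sat (+2) ✓  1981: Sun (+1)
  1982: Mon (+1)  1983: Tue (+1)  1984: Thu (+2)  1985: Fri (+1)
Saturday years: 1930, 1941, 1947, 1952, 1958, 1969, 1975, 1980 — 8 in total.

8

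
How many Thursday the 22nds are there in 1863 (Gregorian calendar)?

2

Check the 22nd of each month of 1863: Jan 22: Thu, Feb 22: Sun, Mar 22: Sun, Apr 22: Wed, May 22: Fri, Jun 22: Mon, Jul 22: Wed, Aug 22: Sat, Sep 22: Tue, Oct 22: Thu, Nov 22: Sun, Dec 22: Tue.
Thursday occurs in January, October — 2 months.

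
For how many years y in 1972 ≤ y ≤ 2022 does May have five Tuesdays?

May has 31 days; it has five Tuesdays when Tuesday falls among the first (month-length − 28) days — i.e. when May 1 is one of Tuesday/Monday/Sunday.
May 1 by year: 1972:Mon✓ 1973:Tue✓ 1974:Wed 1975:Thu 1976:Sat 1977:Sun✓ 1978:Mon✓ 1979:Tue✓ 1980:Thu 1981:Fri 1982:Sat 1983:Sun✓ 1984:Tue✓ 1985:Wed 1986:Thu …(21 more)… 2008:Thu 2009:Fri 2010:Sat 2011:Sun✓ 2012:Tue✓ 2013:Wed 2014:Thu 2015:Fri 2016:Sun✓ 2017:Mon✓ 2018:Tue✓ 2019:Wed 2020:Fri 2021:Sat 2022:Sun✓
Years with five Tuesdays: 1972, 1973, 1977, 1978, 1979, 1983, 1984, 1988, 1989, 1990, 1994, 1995, 2000, 2001, 2005, 2006, 2007, 2011, 2012, 2016, 2017, 2018, 2022 → 23.

23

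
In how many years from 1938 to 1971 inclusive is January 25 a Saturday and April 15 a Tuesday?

4

Check each year's weekday for January 25 and April 15:
  1938: Tue/Fri  1939: Wed/Sat  1940: Thu/Mon  1941: Sat/Tue ✓  1942: Sun/Wed  1943: Mon/Thu  1944: Tue/Sat  1945: Thu/Sun  1946: Fri/Mon  1947: Sat/Tue ✓  1948: Sun/Thu  1949: Tue/Fri  1950: Wed/Sat  1951: Thu/Sun  …(6 more)…  1958: Sat/Tue ✓  1959: Sun/Wed  1960: Mon/Fri  1961: Wed/Sat  1962: Thu/Sun  1963: Fri/Mon  1964: Sat/Wed  1965: Mon/Thu  1966: Tue/Fri  1967: Wed/Sat  1968: Thu/Mon  1969: Sat/Tue ✓  1970: Sun/Wed  1971: Mon/Thu
Both conditions hold in: 1941, 1947, 1958, 1969 — 4.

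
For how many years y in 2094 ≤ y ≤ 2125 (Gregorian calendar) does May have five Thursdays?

May has 31 days; it has five Thursdays when Thursday falls among the first (month-length − 28) days — i.e. when May 1 is one of Thursday/Wednesday/Tuesday.
May 1 by year: 2094:Sat 2095:Sun 2096:Tue✓ 2097:Wed✓ 2098:Thu✓ 2099:Fri 2100:Sat 2101:Sun 2102:Mon 2103:Tue✓ 2104:Thu✓ 2105:Fri 2106:Sat 2107:Sun 2108:Tue✓ 2109:Wed✓ 2110:Thu✓ 2111:Fri 2112:Sun 2113:Mon 2114:Tue✓ 2115:Wed✓ 2116:Fri 2117:Sat 2118:Sun 2119:Mon 2120:Wed✓ 2121:Thu✓ 2122:Fri 2123:Sat 2124:Mon 2125:Tue✓
Years with five Thursdays: 2096, 2097, 2098, 2103, 2104, 2108, 2109, 2110, 2114, 2115, 2120, 2121, 2125 → 13.

13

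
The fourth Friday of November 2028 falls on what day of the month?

November 1, 2028 is a Wednesday, so the first Friday is the 3rd.
The fourth Friday is 3 + 21 = 24.

24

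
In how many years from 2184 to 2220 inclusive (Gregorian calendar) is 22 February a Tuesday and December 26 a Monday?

4

Check each year's weekday for 22 February and December 26:
  2184: Sun/Sun  2185: Tue/Mon ✓  2186: Wed/Tue  2187: Thu/Wed  2188: Fri/Fri  2189: Sun/Sat  2190: Mon/Sun  2191: Tue/Mon ✓  2192: Wed/Wed  2193: Fri/Thu  2194: Sat/Fri  2195: Sun/Sat  2196: Mon/Mon  2197: Wed/Tue  …(9 more)…  2207: Sun/Sat  2208: Mon/Mon  2209: Wed/Tue  2210: Thu/Wed  2211: Fri/Thu  2212: Sat/Sat  2213: Mon/Sun  2214: Tue/Mon ✓  2215: Wed/Tue  2216: Thu/Thu  2217: Sat/Fri  2218: Sun/Sat  2219: Mon/Sun  2220: Tue/Tue
Both conditions hold in: 2185, 2191, 2203, 2214 — 4.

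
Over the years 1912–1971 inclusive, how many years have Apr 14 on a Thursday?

Track Apr 14's weekday year by year (advancing +1, or +2 across a Feb 29):
  1912: Sun  1913: Mon (+1)  1914: Tue (+1)  1915: Wed (+1)  1916: Fri (+2)
  1917: Sat (+1)  1918: Sun (+1)  1919: Mon (+1)  1920: Wed (+2)  1921: Thu (+1) ✓
  1922: Fri (+1)  1923: Sat (+1)  1924: Mon (+2)  1925: Tue (+1)  … (32 more years) …
  1958: Mon (+1)  1959: Tue (+1)  1960: Thu (+2) ✓  1961: Fri (+1)  1962: Sat (+1)
  1963: Sun (+1)  1964: Tue (+2)  1965: Wed (+1)  1966: Thu (+1) ✓  1967: Fri (+1)
  1968: Sun (+2)  1969: Mon (+1)  1970: Tue (+1)  1971: Wed (+1)
Thursday years: 1921, 1927, 1932, 1938, 1949, 1955, 1960, 1966 — 8 in total.

8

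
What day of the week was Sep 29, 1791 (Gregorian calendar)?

Thursday

January 1, 1791 is a Saturday.
September 29 is day 272 of the year, i.e. 271 days after Jan 1.
271 mod 7 = 5, so advance 5 weekdays from Saturday: Thursday.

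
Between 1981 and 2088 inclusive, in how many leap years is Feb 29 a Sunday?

4

Leap years in 1981–2088: 27 of them.
Feb 29 weekday advances by 5 (mod 7) from one leap year to the next four years later (or differs when a century non-leap intervenes).
Leap-day weekdays: 1984:Wed 1988:Mon 1992:Sat 1996:Thu 2000:Tue 2004:Sun✓ 2008:Fri 2012:Wed 2016:Mon 2020:Sat 2024:Thu 2028:Tue 2032:Sun✓ 2036:Fri 2040:Wed 2044:Mon 2048:Sat 2052:Thu 2056:Tue 2060:Sun✓ 2064:Fri 2068:Wed 2072:Mon 2076:Sat 2080:Thu 2084:Tue 2088:Sun✓
Sunday: 2004, 2032, 2060, 2088 → 4.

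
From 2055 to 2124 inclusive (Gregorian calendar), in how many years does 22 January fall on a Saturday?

Track 22 January's weekday year by year (advancing +1, or +2 across a Feb 29):
  2055: Fri  2056: Sat (+1) ✓  2057: Mon (+2)  2058: Tue (+1)  2059: Wed (+1)
  2060: Thu (+1)  2061: Sat (+2) ✓  2062: Sun (+1)  2063: Mon (+1)  2064: Tue (+1)
  2065: Thu (+2)  2066: Fri (+1)  2067: Sat (+1) ✓  2068: Sun (+1)  … (42 more years) …
  2111: Thu (+1)  2112: Fri (+1)  2113: Sun (+2)  2114: Mon (+1)  2115: Tue (+1)
  2116: Wed (+1)  2117: Fri (+2)  2118: Sat (+1) ✓  2119: Sun (+1)  2120: Mon (+1)
  2121: Wed (+2)  2122: Thu (+1)  2123: Fri (+1)  2124: Sat (+1) ✓
Saturday years: 2056, 2061, 2067, 2078, 2084, 2089, 2095, 2101, 2107, 2118, 2124 — 11 in total.

11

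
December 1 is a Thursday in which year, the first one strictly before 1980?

1977

From one year to the next, a fixed date's weekday advances by 1, or by 2 when a Feb 29 lies between the two dates.
1980: December 1 is Monday.
1979: Saturday (−2)
1978: Friday (−1)
1977: Thursday (−1)
December 1 falls on a Thursday in 1977.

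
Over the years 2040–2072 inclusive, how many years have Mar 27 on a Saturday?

Track Mar 27's weekday year by year (advancing +1, or +2 across a Feb 29):
  2040: Tue  2041: Wed (+1)  2042: Thu (+1)  2043: Fri (+1)  2044: Sun (+2)
  2045: Mon (+1)  2046: Tue (+1)  2047: Wed (+1)  2048: Fri (+2)  2049: Sat (+1) ✓
  2050: Sun (+1)  2051: Mon (+1)  2052: Wed (+2)  2053: Thu (+1)  … (5 more years) …
  2059: Thu (+1)  2060: Sat (+2) ✓  2061: Sun (+1)  2062: Mon (+1)  2063: Tue (+1)
  2064: Thu (+2)  2065: Fri (+1)  2066: Sat (+1) ✓  2067: Sun (+1)  2068: Tue (+2)
  2069: Wed (+1)  2070: Thu (+1)  2071: Fri (+1)  2072: Sun (+2)
Saturday years: 2049, 2055, 2060, 2066 — 4 in total.

4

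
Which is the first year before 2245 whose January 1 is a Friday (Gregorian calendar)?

Jan 1 advances by 2 weekdays after a leap year and by 1 after a common year.
2245: Jan 1 is Wednesday.
2244: Monday (leap)
2243: Sunday
2242: Saturday
2241: Friday
2241 begins on a Friday

2241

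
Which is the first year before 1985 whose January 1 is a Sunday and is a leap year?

Jan 1 advances by 2 weekdays after a leap year and by 1 after a common year.
1985: Jan 1 is Tuesday.
1984: Sunday (leap)
1984 begins on a Sunday and is a leap year.

1984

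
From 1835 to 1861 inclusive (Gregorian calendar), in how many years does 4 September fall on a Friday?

4

Track 4 September's weekday year by year (advancing +1, or +2 across a Feb 29):
  1835: Fri ✓  1836: Sun (+2)  1837: Mon (+1)  1838: Tue (+1)  1839: Wed (+1)
  1840: Fri (+2) ✓  1841: Sat (+1)  1842: Sun (+1)  1843: Mon (+1)  1844: Wed (+2)
  1845: Thu (+1)  1846: Fri (+1) ✓  1847: Sat (+1)  1848: Mon (+2)  1849: Tue (+1)
  1850: Wed (+1)  1851: Thu (+1)  1852: Sat (+2)  1853: Sun (+1)  1854: Mon (+1)
  1855: Tue (+1)  1856: Thu (+2)  1857: Fri (+1) ✓  1858: Sat (+1)  1859: Sun (+1)
  1860: Tue (+2)  1861: Wed (+1)
Friday years: 1835, 1840, 1846, 1857 — 4 in total.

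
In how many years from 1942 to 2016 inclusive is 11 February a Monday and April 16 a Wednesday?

3

Check each year's weekday for 11 February and April 16:
  1942: Wed/Thu  1943: Thu/Fri  1944: Fri/Sun  1945: Sun/Mon  1946: Mon/Tue  1947: Tue/Wed  1948: Wed/Fri  1949: Fri/Sat  1950: Sat/Sun  1951: Sun/Mon  1952: Mon/Wed ✓  1953: Wed/Thu  1954: Thu/Fri  1955: Fri/Sat  …(47 more)…  2003: Tue/Wed  2004: Wed/Fri  2005: Fri/Sat  2006: Sat/Sun  2007: Sun/Mon  2008: Mon/Wed ✓  2009: Wed/Thu  2010: Thu/Fri  2011: Fri/Sat  2012: Sat/Mon  2013: Mon/Tue  2014: Tue/Wed  2015: Wed/Thu  2016: Thu/Sat
Both conditions hold in: 1952, 1980, 2008 — 3.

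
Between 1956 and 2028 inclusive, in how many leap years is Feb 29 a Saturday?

3

Leap years in 1956–2028: 19 of them.
Feb 29 weekday advances by 5 (mod 7) from one leap year to the next four years later (or differs when a century non-leap intervenes).
Leap-day weekdays: 1956:Wed 1960:Mon 1964:Sat✓ 1968:Thu 1972:Tue 1976:Sun 1980:Fri 1984:Wed 1988:Mon 1992:Sat✓ 1996:Thu 2000:Tue 2004:Sun 2008:Fri 2012:Wed 2016:Mon 2020:Sat✓ 2024:Thu 2028:Tue
Saturday: 1964, 1992, 2020 → 3.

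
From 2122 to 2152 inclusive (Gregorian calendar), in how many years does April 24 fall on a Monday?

5

Track April 24's weekday year by year (advancing +1, or +2 across a Feb 29):
  2122: Fri  2123: Sat (+1)  2124: Mon (+2) ✓  2125: Tue (+1)  2126: Wed (+1)
  2127: Thu (+1)  2128: Sat (+2)  2129: Sun (+1)  2130: Mon (+1) ✓  2131: Tue (+1)
  2132: Thu (+2)  2133: Fri (+1)  2134: Sat (+1)  2135: Sun (+1)  … (3 more years) …
  2139: Fri (+1)  2140: Sun (+2)  2141: Mon (+1) ✓  2142: Tue (+1)  2143: Wed (+1)
  2144: Fri (+2)  2145: Sat (+1)  2146: Sun (+1)  2147: Mon (+1) ✓  2148: Wed (+2)
  2149: Thu (+1)  2150: Fri (+1)  2151: Sat (+1)  2152: Mon (+2) ✓
Monday years: 2124, 2130, 2141, 2147, 2152 — 5 in total.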